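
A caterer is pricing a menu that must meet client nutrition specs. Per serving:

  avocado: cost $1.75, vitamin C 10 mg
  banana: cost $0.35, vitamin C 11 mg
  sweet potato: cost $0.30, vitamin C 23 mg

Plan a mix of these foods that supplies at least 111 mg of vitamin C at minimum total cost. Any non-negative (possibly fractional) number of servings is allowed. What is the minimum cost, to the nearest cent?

$1.45

Cost per mg of vitamin C: sweet potato $0.0130, banana $0.0318, avocado $0.1750.
With no serving limits, use only sweet potato: 111 mg / 23 mg = 4.826 servings × $0.30 = $1.45.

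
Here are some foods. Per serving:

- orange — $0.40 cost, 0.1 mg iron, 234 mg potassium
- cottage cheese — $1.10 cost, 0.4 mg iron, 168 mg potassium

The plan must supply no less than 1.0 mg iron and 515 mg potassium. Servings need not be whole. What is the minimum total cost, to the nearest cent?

$2.81

This is a tiny linear program; its minimum lies at a vertex of the feasible set. List the vertices and price them.
orange only: max(1.0/0.1, 515/234) = 10 servings → $4.00.
cottage cheese only: max(1.0/0.4, 515/168) = 3.065 servings → $3.37.
orange + cottage cheese with both tight: 0.4948 servings and 2.376 servings → $2.81.
Cheapest feasible corner: $2.81.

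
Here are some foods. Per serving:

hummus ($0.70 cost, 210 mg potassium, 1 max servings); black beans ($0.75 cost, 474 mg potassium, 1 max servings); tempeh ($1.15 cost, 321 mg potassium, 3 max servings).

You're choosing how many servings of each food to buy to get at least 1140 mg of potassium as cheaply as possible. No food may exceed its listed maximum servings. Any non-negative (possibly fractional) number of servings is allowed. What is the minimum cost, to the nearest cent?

$3.08

Cost per mg of potassium: black beans $0.0016, hummus $0.0033, tempeh $0.0036.
Take 1 serving of black beans: +474.0 mg potassium for $0.75 (total $0.75, still need 666.0 mg).
Take 1 serving of hummus: +210.0 mg potassium for $0.70 (total $1.45, still need 456.0 mg).
Take 1.421 servings of tempeh: +456.0 mg potassium for $1.63 (total $3.08, still need 0.0 mg).
Filling from the cheapest source first is optimal under one linear minimum: $3.08.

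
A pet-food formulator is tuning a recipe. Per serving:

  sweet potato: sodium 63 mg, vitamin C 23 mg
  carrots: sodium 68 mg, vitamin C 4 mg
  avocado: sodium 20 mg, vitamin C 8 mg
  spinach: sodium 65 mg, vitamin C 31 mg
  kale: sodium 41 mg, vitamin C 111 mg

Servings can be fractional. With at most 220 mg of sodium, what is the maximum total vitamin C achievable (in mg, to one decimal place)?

595.6 mg

Vitamin C per mg sodium: kale 2.707, spinach 0.4769, avocado 0.4, sweet potato 0.3651, carrots 0.05882.
With no serving limits, spend the whole sodium allowance on kale: 220 mg / 41 mg × 111 mg = 595.6 mg.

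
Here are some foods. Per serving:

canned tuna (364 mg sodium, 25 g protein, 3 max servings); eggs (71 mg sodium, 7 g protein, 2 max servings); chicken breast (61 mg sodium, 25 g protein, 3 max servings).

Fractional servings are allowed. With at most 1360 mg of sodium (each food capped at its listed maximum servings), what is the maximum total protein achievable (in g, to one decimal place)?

160.1 g

Protein per mg sodium: chicken breast 0.4098, eggs 0.09859, canned tuna 0.06868.
Take 3 servings of chicken breast: uses 183 mg sodium, +75.0 g protein (running total 75.0 g).
Take 2 servings of eggs: uses 142 mg sodium, +14.0 g protein (running total 89.0 g).
Take 2.843 servings of canned tuna: uses 1035 mg sodium, +71.1 g protein (running total 160.1 g).
Filling greedily by protein-per-mg sodium is optimal for one linear limit, giving 160.1 g.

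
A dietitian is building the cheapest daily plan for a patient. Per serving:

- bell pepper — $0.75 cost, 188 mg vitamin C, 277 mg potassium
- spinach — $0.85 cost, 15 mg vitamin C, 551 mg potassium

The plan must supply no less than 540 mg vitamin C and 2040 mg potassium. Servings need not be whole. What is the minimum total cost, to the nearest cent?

$4.01

bell pepper only: max(540/188, 2040/277) = 7.365 servings → $5.52.
spinach only: max(540/15, 2040/551) = 36 servings → $30.60.
bell pepper + spinach with both tight: 2.685 servings and 2.353 servings → $4.01.
So the least-cost plan costs $4.01.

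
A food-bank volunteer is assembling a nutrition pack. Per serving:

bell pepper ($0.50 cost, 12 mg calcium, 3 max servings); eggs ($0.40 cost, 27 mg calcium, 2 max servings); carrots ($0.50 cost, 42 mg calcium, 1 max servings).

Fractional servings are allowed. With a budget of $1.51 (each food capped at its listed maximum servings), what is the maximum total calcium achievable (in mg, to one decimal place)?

Calcium per dollar: carrots 84, eggs 67.5, bell pepper 24.
Take 1 serving of carrots: spends $0.50, +42.0 mg calcium (running total 42.0 mg).
Take 2 servings of eggs: spends $0.80, +54.0 mg calcium (running total 96.0 mg).
Take 0.42 servings of bell pepper: spends $0.21, +5.0 mg calcium (running total 101.0 mg).
Greedy by best ratio exhausts the cost allowance optimally: 101.0 mg.

101.0 mg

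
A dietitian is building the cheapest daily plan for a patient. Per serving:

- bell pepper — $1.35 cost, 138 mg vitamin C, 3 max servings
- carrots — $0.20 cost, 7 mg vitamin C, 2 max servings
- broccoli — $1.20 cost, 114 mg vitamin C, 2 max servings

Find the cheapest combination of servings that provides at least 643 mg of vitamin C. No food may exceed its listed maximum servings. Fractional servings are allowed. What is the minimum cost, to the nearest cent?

$6.48

Cost per mg of vitamin C: bell pepper $0.0098, broccoli $0.0105, carrots $0.0286.
Take 3 servings of bell pepper: +414.0 mg vitamin C for $4.05 (total $4.05, still need 229.0 mg).
Take 2 servings of broccoli: +228.0 mg vitamin C for $2.40 (total $6.45, still need 1.0 mg).
Take 0.1429 servings of carrots: +1.0 mg vitamin C for $0.03 (total $6.48, still need 0.0 mg).
Greedy by cheapest-per-mg is optimal for a single linear constraint, so the minimum cost is $6.48.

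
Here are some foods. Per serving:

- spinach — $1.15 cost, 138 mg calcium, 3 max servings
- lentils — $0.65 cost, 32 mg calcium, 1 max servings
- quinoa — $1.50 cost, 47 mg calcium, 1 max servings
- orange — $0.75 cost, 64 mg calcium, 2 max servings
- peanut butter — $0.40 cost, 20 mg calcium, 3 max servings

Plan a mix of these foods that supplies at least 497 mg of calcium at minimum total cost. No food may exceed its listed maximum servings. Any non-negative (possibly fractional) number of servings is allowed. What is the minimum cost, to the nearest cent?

$4.42

Cost per mg of calcium: spinach $0.0083, orange $0.0117, peanut butter $0.0200, lentils $0.0203, quinoa $0.0319.
Take 3 servings of spinach: +414.0 mg calcium for $3.45 (total $3.45, still need 83.0 mg).
Take 1.297 servings of orange: +83.0 mg calcium for $0.97 (total $4.42, still need 0.0 mg).
Filling from the cheapest source first is optimal under one linear minimum: $4.42.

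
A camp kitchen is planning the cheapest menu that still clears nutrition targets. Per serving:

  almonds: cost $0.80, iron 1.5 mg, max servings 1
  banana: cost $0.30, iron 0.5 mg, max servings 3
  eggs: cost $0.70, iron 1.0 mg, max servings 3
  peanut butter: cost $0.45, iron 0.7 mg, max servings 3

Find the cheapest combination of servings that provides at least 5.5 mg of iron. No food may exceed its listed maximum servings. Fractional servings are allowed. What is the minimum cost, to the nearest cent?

$3.33

Cost per mg of iron: almonds $0.5333, banana $0.6000, peanut butter $0.6429, eggs $0.7000.
Take 1 serving of almonds: +1.5 mg iron for $0.80 (total $0.80, still need 4.0 mg).
Take 3 servings of banana: +1.5 mg iron for $0.90 (total $1.70, still need 2.5 mg).
Take 3 servings of peanut butter: +2.1 mg iron for $1.35 (total $3.05, still need 0.4 mg).
Take 0.4 servings of eggs: +0.4 mg iron for $0.28 (total $3.33, still need 0.0 mg).
Filling from the cheapest source first is optimal under one linear minimum: $3.33.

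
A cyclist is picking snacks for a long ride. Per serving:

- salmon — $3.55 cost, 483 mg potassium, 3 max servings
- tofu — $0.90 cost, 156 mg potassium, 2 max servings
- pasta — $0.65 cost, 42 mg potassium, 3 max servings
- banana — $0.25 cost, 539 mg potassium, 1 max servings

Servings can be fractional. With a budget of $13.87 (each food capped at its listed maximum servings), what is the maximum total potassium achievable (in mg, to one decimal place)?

Potassium per dollar: banana 2156, tofu 173.3, salmon 136.1, pasta 64.62.
Take 1 serving of banana: spends $0.25, +539.0 mg potassium (running total 539.0 mg).
Take 2 servings of tofu: spends $1.80, +312.0 mg potassium (running total 851.0 mg).
Take 3 servings of salmon: spends $10.65, +1449.0 mg potassium (running total 2300.0 mg).
Take 1.8 servings of pasta: spends $1.17, +75.6 mg potassium (running total 2375.6 mg).
Filling greedily by potassium-per-dollar is optimal for one linear limit, giving 2375.6 mg.

2375.6 mg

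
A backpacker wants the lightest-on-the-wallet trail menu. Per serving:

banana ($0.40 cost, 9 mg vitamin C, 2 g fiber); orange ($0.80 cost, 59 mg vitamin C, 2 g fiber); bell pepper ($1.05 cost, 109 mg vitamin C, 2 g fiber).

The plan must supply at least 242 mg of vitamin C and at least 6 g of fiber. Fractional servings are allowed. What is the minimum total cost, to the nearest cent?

An LP optimum is at a vertex; with two nutrient constraints at most two foods are used. Check each candidate.
banana only: max(242/9, 6/2) = 26.89 servings → $10.76.
orange only: max(242/59, 6/2) = 4.102 servings → $3.28.
bell pepper only: max(242/109, 6/2) = 3 servings → $3.15.
banana + orange: intersection lies outside the first quadrant.
banana + bell pepper with both tight: 0.85 servings and 2.15 servings → $2.60.
orange + bell pepper with both tight: 1.7 servings and 1.3 servings → $2.73.
The minimum over all feasible corners is $2.60.

$2.60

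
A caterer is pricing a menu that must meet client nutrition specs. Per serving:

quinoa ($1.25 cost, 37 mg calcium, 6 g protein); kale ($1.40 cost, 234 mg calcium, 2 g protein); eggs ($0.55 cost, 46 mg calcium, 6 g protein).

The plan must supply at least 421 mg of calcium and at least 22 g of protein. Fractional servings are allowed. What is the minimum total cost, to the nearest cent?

quinoa only: max(421/37, 22/6) = 11.38 servings → $14.22.
kale only: max(421/234, 22/2) = 11 servings → $15.40.
eggs only: max(421/46, 22/6) = 9.152 servings → $5.03.
quinoa + kale with both tight: 3.238 servings and 1.287 servings → $5.85.
quinoa + eggs: intersection lies outside the first quadrant.
kale + eggs with both tight: 1.154 servings and 3.282 servings → $3.42.
So the least-cost plan costs $3.42.

$3.42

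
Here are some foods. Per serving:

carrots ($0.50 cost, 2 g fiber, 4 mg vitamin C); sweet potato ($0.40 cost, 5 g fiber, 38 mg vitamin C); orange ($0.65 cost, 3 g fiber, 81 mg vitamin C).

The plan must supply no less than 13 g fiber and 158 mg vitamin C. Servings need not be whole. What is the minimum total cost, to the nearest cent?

$1.46

carrots only: max(13/2, 158/4) = 39.5 servings → $19.75.
sweet potato only: max(13/5, 158/38) = 4.158 servings → $1.66.
orange only: max(13/3, 158/81) = 4.333 servings → $2.82.
carrots + sweet potato: intersection lies outside the first quadrant.
carrots + orange with both tight: 3.86 servings and 1.76 servings → $3.07.
sweet potato + orange with both tight: 1.99 servings and 1.017 servings → $1.46.
So the least-cost plan costs $1.46.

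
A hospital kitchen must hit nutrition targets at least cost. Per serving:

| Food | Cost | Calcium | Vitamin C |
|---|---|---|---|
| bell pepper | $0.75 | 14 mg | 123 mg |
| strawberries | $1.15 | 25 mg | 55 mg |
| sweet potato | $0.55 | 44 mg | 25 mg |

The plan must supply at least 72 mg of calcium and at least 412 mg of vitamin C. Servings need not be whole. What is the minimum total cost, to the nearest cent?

A basic optimal solution has at most two foods positive. Try each food alone and each pair with both targets met exactly.
bell pepper only: max(72/14, 412/123) = 5.143 servings → $3.86.
strawberries only: max(72/25, 412/55) = 7.491 servings → $8.61.
sweet potato only: max(72/44, 412/25) = 16.48 servings → $9.06.
bell pepper + strawberries with both tight: 2.751 servings and 1.34 servings → $3.60.
bell pepper + sweet potato with both tight: 3.226 servings and 0.61 servings → $2.75.
strawberries + sweet potato: intersection lies outside the first quadrant.
The minimum over all feasible corners is $2.75.

$2.75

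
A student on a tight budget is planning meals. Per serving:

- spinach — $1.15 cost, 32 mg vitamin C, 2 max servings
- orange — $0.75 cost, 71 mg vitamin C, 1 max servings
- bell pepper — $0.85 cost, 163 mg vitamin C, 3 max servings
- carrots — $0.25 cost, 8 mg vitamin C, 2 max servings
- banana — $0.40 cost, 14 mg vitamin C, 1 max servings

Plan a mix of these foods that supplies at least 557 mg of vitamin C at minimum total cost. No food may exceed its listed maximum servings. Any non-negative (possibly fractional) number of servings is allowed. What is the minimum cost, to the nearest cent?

$3.27

Cost per mg of vitamin C: bell pepper $0.0052, orange $0.0106, banana $0.0286, carrots $0.0312, spinach $0.0359.
Take 3 servings of bell pepper: +489.0 mg vitamin C for $2.55 (total $2.55, still need 68.0 mg).
Take 0.9577 servings of orange: +68.0 mg vitamin C for $0.72 (total $3.27, still need 0.0 mg).
Filling from the cheapest source first is optimal under one linear minimum: $3.27.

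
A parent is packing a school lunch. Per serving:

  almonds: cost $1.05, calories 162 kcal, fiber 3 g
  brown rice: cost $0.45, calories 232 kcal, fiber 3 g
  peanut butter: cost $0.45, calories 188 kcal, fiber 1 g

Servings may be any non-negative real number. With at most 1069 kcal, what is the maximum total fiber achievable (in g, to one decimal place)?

Fiber per kcal: almonds 0.01852, brown rice 0.01293, peanut butter 0.005319.
With no serving limits, spend the whole calories allowance on almonds: 1069 kcal / 162 kcal × 3 g = 19.8 g.

19.8 g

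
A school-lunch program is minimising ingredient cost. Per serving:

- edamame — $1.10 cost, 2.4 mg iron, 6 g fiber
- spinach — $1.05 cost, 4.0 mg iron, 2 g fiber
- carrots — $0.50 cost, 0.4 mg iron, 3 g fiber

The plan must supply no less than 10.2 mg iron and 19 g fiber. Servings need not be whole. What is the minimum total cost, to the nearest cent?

$4.04

Check every corner: each single food scaled to meet both minima, and each pair solved so both constraints bind.
edamame only: max(10.2/2.4, 19/6) = 4.25 servings → $4.67.
spinach only: max(10.2/4.0, 19/2) = 9.5 servings → $9.97.
carrots only: max(10.2/0.4, 19/3) = 25.5 servings → $12.75.
edamame + spinach with both tight: 2.896 servings and 0.8125 servings → $4.04.
edamame + carrots: intersection lies outside the first quadrant.
spinach + carrots with both tight: 2.054 servings and 4.964 servings → $4.64.
So the least-cost plan costs $4.04.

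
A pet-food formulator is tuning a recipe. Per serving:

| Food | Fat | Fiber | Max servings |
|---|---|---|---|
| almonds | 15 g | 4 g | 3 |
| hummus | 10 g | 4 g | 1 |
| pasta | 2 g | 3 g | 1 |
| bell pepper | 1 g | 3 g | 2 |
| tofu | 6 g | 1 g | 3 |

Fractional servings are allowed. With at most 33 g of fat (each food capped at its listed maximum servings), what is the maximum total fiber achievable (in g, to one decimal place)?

18.1 g

Fiber per g fat: bell pepper 3, pasta 1.5, hummus 0.4, almonds 0.2667, tofu 0.1667.
Take 2 servings of bell pepper: uses 2 g fat, +6.0 g fiber (running total 6.0 g).
Take 1 serving of pasta: uses 2 g fat, +3.0 g fiber (running total 9.0 g).
Take 1 serving of hummus: uses 10 g fat, +4.0 g fiber (running total 13.0 g).
Take 1.267 servings of almonds: uses 19 g fat, +5.1 g fiber (running total 18.1 g).
Greedy by best ratio exhausts the fat allowance optimally: 18.1 g.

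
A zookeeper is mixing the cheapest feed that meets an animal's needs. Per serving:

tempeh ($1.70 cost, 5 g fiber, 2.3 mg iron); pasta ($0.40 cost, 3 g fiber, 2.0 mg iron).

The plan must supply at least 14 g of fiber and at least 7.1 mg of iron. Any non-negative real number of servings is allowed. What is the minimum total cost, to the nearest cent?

$1.87

Two binding constraints pin down two serving amounts, so the optimal mix uses at most two foods. The candidates are each food alone (scaled to the tighter of fiber/iron) and each pair with both constraints tight.
tempeh only: max(14/5, 7.1/2.3) = 3.087 servings → $5.25.
pasta only: max(14/3, 7.1/2.0) = 4.667 servings → $1.87.
tempeh + pasta with both tight: 2.161 servings and 1.065 servings → $4.10.
So the least-cost plan costs $1.87.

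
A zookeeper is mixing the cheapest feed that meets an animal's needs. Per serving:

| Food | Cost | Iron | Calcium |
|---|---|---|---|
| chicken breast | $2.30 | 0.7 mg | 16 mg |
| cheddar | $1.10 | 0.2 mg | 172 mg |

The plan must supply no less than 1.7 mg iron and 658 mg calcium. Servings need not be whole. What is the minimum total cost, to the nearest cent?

chicken breast only: max(1.7/0.7, 658/16) = 41.12 servings → $94.59.
cheddar only: max(1.7/0.2, 658/172) = 8.5 servings → $9.35.
chicken breast + cheddar with both tight: 1.372 servings and 3.698 servings → $7.22.
Cheapest feasible corner: $7.22.

$7.22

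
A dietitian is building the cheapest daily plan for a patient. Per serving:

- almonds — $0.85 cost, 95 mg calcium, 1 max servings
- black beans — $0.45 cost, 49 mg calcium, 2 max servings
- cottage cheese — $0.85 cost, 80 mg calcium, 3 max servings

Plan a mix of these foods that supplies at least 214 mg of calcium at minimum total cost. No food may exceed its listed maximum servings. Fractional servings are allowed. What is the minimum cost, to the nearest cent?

Cost per mg of calcium: almonds $0.0089, black beans $0.0092, cottage cheese $0.0106.
Take 1 serving of almonds: +95.0 mg calcium for $0.85 (total $0.85, still need 119.0 mg).
Take 2 servings of black beans: +98.0 mg calcium for $0.90 (total $1.75, still need 21.0 mg).
Take 0.2625 servings of cottage cheese: +21.0 mg calcium for $0.22 (total $1.97, still need 0.0 mg).
Filling from the cheapest source first is optimal under one linear minimum: $1.97.

$1.97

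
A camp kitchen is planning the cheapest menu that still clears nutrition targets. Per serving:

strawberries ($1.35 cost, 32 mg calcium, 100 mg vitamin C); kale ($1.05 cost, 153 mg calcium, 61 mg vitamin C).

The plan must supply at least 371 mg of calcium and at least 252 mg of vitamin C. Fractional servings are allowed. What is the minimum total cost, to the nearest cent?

$3.89

A basic optimal solution has at most two foods positive. Try each food alone and each pair with both targets met exactly.
strawberries only: max(371/32, 252/100) = 11.59 servings → $15.65.
kale only: max(371/153, 252/61) = 4.131 servings → $4.34.
strawberries + kale with both tight: 1.193 servings and 2.175 servings → $3.89.
So the least-cost plan costs $3.89.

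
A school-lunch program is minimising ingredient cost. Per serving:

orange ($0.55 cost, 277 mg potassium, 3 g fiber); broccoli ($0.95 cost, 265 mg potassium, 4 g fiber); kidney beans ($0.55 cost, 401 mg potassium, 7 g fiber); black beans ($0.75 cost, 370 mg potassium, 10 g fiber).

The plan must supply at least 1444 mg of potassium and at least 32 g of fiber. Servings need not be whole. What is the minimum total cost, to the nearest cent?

$2.45

An LP optimum is at a vertex; with two nutrient constraints at most two foods are used. Check each candidate.
orange only: max(1444/277, 32/3) = 10.67 servings → $5.87.
broccoli only: max(1444/265, 32/4) = 8 servings → $7.60.
kidney beans only: max(1444/401, 32/7) = 4.571 servings → $2.51.
black beans only: max(1444/370, 32/10) = 3.903 servings → $2.93.
orange + broccoli with both targets exact would need a negative amount; discard.
orange + kidney beans with both targets exact would need a negative amount; discard.
orange + black beans with both tight: 1.566 servings and 2.73 servings → $2.91.
broccoli + kidney beans: intersection lies outside the first quadrant.
broccoli + black beans with both tight: 2.222 servings and 2.311 servings → $3.84.
kidney beans + black beans with both tight: 1.831 servings and 1.918 servings → $2.45.
Cheapest feasible corner: $2.45.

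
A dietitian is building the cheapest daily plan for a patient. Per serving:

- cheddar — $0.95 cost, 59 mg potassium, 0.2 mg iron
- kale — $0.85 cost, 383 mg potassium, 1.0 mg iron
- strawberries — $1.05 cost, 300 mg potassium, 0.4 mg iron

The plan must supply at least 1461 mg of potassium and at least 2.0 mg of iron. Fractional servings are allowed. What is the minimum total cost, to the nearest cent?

This is a tiny linear program; its minimum lies at a vertex of the feasible set. List the vertices and price them.
cheddar only: max(1461/59, 2.0/0.2) = 24.76 servings → $23.52.
kale only: max(1461/383, 2.0/1.0) = 3.815 servings → $3.24.
strawberries only: max(1461/300, 2.0/0.4) = 5 servings → $5.25.
cheddar + kale: the both-tight solution has a negative serving — not a feasible corner.
cheddar + strawberries with both tight: 0.4286 servings and 4.786 servings → $5.43.
kale + strawberries with both tight: 0.1063 servings and 4.734 servings → $5.06.
Cheapest feasible corner: $3.24.

$3.24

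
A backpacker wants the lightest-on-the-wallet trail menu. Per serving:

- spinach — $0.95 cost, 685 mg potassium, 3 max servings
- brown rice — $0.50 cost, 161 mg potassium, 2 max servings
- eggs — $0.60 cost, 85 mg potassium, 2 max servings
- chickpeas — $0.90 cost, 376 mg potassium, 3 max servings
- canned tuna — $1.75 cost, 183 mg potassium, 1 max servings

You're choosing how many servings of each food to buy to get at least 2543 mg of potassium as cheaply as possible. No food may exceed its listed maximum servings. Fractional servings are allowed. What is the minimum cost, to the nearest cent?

Cost per mg of potassium: spinach $0.0014, chickpeas $0.0024, brown rice $0.0031, eggs $0.0071, canned tuna $0.0096.
Take 3 servings of spinach: +2055.0 mg potassium for $2.85 (total $2.85, still need 488.0 mg).
Take 1.298 servings of chickpeas: +488.0 mg potassium for $1.17 (total $4.02, still need 0.0 mg).
Greedy by cheapest-per-mg is optimal for a single linear constraint, so the minimum cost is $4.02.

$4.02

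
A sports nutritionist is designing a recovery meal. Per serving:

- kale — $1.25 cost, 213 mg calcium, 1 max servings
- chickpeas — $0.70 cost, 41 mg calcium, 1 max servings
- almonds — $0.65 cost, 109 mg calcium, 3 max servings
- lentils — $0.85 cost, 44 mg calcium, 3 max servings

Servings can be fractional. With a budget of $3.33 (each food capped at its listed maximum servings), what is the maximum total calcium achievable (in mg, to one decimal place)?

Calcium per dollar: kale 170.4, almonds 167.7, chickpeas 58.57, lentils 51.76.
Take 1 serving of kale: spends $1.25, +213.0 mg calcium (running total 213.0 mg).
Take 3 servings of almonds: spends $1.95, +327.0 mg calcium (running total 540.0 mg).
Take 0.1857 servings of chickpeas: spends $0.13, +7.6 mg calcium (running total 547.6 mg).
Greedy by best ratio exhausts the cost allowance optimally: 547.6 mg.

547.6 mg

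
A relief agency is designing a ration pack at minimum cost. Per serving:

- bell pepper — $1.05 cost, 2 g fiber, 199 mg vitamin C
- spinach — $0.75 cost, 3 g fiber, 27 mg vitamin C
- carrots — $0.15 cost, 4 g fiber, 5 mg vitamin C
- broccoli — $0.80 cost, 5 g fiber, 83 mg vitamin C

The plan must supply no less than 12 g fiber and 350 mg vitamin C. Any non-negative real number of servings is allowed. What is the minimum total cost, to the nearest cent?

bell pepper only: max(12/2, 350/199) = 6 servings → $6.30.
spinach only: max(12/3, 350/27) = 12.96 servings → $9.72.
carrots only: max(12/4, 350/5) = 70 servings → $10.50.
broccoli only: max(12/5, 350/83) = 4.217 servings → $3.37.
bell pepper + spinach with both tight: 1.337 servings and 3.109 servings → $3.74.
bell pepper + carrots with both tight: 1.705 servings and 2.148 servings → $2.11.
bell pepper + broccoli with both tight: 0.9095 servings and 2.036 servings → $2.58.
spinach + carrots with both targets exact would need a negative amount; discard.
spinach + broccoli with both targets exact would need a negative amount; discard.
carrots + broccoli with both targets exact would need a negative amount; discard.
Cheapest feasible corner: $2.11.

$2.11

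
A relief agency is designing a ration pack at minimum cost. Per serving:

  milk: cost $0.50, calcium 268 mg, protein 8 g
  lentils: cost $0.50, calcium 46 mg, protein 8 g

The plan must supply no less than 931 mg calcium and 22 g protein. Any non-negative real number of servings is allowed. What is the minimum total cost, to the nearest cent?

Compare the cost at each extreme point of the feasible region.
milk only: max(931/268, 22/8) = 3.474 servings → $1.74.
lentils only: max(931/46, 22/8) = 20.24 servings → $10.12.
milk + lentils with both targets exact would need a negative amount; discard.
So the least-cost plan costs $1.74.

$1.74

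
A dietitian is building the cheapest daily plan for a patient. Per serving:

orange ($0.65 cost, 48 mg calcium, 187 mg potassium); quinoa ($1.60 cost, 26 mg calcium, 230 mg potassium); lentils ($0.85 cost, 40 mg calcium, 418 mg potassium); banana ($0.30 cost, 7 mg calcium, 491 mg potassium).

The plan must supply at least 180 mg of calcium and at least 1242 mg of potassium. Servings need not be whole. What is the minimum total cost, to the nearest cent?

$2.68

Compare the cost at each extreme point of the feasible region.
orange only: max(180/48, 1242/187) = 6.642 servings → $4.32.
quinoa only: max(180/26, 1242/230) = 6.923 servings → $11.08.
lentils only: max(180/40, 1242/418) = 4.5 servings → $3.83.
banana only: max(180/7, 1242/491) = 25.71 servings → $7.71.
orange + quinoa with both tight: 1.474 servings and 4.201 servings → $7.68.
orange + lentils with both tight: 2.031 servings and 2.063 servings → $3.07.
orange + banana with both tight: 3.58 servings and 1.166 servings → $2.68.
quinoa + lentils: intersection lies outside the first quadrant.
quinoa + banana with both targets exact would need a negative amount; discard.
lentils + banana: intersection lies outside the first quadrant.
Cheapest feasible corner: $2.68.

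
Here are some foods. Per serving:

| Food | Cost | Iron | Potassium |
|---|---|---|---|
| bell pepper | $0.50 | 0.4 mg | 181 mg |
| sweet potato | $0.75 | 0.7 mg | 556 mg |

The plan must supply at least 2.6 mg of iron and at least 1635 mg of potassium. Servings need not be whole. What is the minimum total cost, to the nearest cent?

$2.79

bell pepper only: max(2.6/0.4, 1635/181) = 9.033 servings → $4.52.
sweet potato only: max(2.6/0.7, 1635/556) = 3.714 servings → $2.79.
bell pepper + sweet potato with both tight: 3.146 servings and 1.916 servings → $3.01.
So the least-cost plan costs $2.79.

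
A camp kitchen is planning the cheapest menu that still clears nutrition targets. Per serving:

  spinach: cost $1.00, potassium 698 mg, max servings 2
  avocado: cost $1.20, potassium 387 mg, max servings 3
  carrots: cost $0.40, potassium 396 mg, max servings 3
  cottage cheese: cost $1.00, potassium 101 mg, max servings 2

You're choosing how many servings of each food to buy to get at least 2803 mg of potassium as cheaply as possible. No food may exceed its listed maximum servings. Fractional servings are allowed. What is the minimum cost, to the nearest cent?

Cost per mg of potassium: carrots $0.0010, spinach $0.0014, avocado $0.0031, cottage cheese $0.0099.
Take 3 servings of carrots: +1188.0 mg potassium for $1.20 (total $1.20, still need 1615.0 mg).
Take 2 servings of spinach: +1396.0 mg potassium for $2.00 (total $3.20, still need 219.0 mg).
Take 0.5659 servings of avocado: +219.0 mg potassium for $0.68 (total $3.88, still need 0.0 mg).
Filling from the cheapest source first is optimal under one linear minimum: $3.88.

$3.88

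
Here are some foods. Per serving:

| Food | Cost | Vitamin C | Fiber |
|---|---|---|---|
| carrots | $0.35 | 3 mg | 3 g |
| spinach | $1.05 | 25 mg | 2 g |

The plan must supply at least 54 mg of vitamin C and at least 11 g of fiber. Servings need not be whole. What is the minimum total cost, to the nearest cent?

$2.81

Minimising a linear cost over {vitamin C ≥ 54, fiber ≥ 11, servings ≥ 0} — the optimum is at a vertex, using one or two foods.
carrots only: max(54/3, 11/3) = 18 servings → $6.30.
spinach only: max(54/25, 11/2) = 5.5 servings → $5.78.
carrots + spinach with both tight: 2.42 servings and 1.87 servings → $2.81.
The minimum over all feasible corners is $2.81.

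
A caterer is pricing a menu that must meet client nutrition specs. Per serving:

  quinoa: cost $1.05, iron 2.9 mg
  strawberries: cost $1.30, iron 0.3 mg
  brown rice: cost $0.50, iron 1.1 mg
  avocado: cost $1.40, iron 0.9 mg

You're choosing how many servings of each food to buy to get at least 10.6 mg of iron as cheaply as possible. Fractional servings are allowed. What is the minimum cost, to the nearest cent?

$3.84

Cost per mg of iron: quinoa $0.3621, brown rice $0.4545, avocado $1.5556, strawberries $4.3333.
With no serving limits, use only quinoa: 10.6 mg / 2.9 mg = 3.655 servings × $1.05 = $3.84.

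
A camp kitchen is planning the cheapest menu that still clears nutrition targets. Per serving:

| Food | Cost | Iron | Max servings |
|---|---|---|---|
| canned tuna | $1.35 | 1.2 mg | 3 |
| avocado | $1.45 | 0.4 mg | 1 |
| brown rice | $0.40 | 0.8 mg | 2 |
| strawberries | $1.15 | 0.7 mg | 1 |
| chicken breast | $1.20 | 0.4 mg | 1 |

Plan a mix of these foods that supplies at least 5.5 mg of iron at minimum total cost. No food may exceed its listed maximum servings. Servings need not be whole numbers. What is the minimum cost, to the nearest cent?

Cost per mg of iron: brown rice $0.5000, canned tuna $1.1250, strawberries $1.6429, chicken breast $3.0000, avocado $3.6250.
Take 2 servings of brown rice: +1.6 mg iron for $0.80 (total $0.80, still need 3.9 mg).
Take 3 servings of canned tuna: +3.6 mg iron for $4.05 (total $4.85, still need 0.3 mg).
Take 0.4286 servings of strawberries: +0.3 mg iron for $0.49 (total $5.34, still need 0.0 mg).
Greedy by cheapest-per-mg is optimal for a single linear constraint, so the minimum cost is $5.34.

$5.34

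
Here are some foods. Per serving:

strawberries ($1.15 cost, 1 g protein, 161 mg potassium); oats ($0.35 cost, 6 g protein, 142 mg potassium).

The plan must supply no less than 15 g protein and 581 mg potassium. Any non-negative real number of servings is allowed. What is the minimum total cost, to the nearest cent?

strawberries only: max(15/1, 581/161) = 15 servings → $17.25.
oats only: max(15/6, 581/142) = 4.092 servings → $1.43.
strawberries + oats with both tight: 1.646 servings and 2.226 servings → $2.67.
The minimum over all feasible corners is $1.43.

$1.43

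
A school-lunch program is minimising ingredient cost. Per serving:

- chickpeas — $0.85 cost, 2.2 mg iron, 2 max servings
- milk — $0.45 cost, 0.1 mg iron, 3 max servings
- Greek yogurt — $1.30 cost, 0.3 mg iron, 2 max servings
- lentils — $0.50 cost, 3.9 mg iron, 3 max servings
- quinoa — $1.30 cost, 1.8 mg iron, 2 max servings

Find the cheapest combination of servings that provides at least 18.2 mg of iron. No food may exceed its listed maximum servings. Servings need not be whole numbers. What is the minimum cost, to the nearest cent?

Cost per mg of iron: lentils $0.1282, chickpeas $0.3864, quinoa $0.7222, Greek yogurt $4.3333, milk $4.5000.
Take 3 servings of lentils: +11.7 mg iron for $1.50 (total $1.50, still need 6.5 mg).
Take 2 servings of chickpeas: +4.4 mg iron for $1.70 (total $3.20, still need 2.1 mg).
Take 1.167 servings of quinoa: +2.1 mg iron for $1.52 (total $4.72, still need 0.0 mg).
Greedy by cheapest-per-mg is optimal for a single linear constraint, so the minimum cost is $4.72.

$4.72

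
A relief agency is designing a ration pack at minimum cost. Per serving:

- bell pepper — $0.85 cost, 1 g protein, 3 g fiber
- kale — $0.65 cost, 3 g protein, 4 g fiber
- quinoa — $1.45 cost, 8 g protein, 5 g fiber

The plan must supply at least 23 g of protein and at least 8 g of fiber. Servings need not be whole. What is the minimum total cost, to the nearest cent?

This is a tiny linear program; its minimum lies at a vertex of the feasible set. List the vertices and price them.
bell pepper only: max(23/1, 8/3) = 23 servings → $19.55.
kale only: max(23/3, 8/4) = 7.667 servings → $4.98.
quinoa only: max(23/8, 8/5) = 2.875 servings → $4.17.
bell pepper + kale with both targets exact would need a negative amount; discard.
bell pepper + quinoa: intersection lies outside the first quadrant.
kale + quinoa: the both-tight solution has a negative serving — not a feasible corner.
Cheapest feasible corner: $4.17.

$4.17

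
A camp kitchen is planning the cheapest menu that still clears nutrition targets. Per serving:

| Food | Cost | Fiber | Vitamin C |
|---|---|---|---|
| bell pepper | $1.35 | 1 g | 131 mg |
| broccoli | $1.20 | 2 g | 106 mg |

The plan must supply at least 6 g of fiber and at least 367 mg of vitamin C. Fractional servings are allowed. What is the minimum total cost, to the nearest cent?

$4.07

Minimising a linear cost over {fiber ≥ 6, vitamin C ≥ 367, servings ≥ 0} — the optimum is at a vertex, using one or two foods.
bell pepper only: max(6/1, 367/131) = 6 servings → $8.10.
broccoli only: max(6/2, 367/106) = 3.462 servings → $4.15.
bell pepper + broccoli with both tight: 0.6282 servings and 2.686 servings → $4.07.
The minimum over all feasible corners is $4.07.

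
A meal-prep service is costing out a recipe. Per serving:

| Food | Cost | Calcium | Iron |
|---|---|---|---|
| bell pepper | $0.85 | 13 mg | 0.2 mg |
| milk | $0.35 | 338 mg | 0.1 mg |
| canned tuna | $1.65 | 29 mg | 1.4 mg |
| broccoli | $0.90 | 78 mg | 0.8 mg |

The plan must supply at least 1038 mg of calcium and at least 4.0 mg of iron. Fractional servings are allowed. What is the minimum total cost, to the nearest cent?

Two binding constraints pin down two serving amounts, so the optimal mix uses at most two foods. The candidates are each food alone (scaled to the tighter of calcium/iron) and each pair with both constraints tight.
bell pepper only: max(1038/13, 4.0/0.2) = 79.85 servings → $67.87.
milk only: max(1038/338, 4.0/0.1) = 40 servings → $14.00.
canned tuna only: max(1038/29, 4.0/1.4) = 35.79 servings → $59.06.
broccoli only: max(1038/78, 4.0/0.8) = 13.31 servings → $11.98.
bell pepper + milk with both tight: 18.83 servings and 2.347 servings → $16.82.
bell pepper + canned tuna: the both-tight solution has a negative serving — not a feasible corner.
bell pepper + broccoli with both targets exact would need a negative amount; discard.
milk + canned tuna with both tight: 2.843 servings and 2.654 servings → $5.37.
milk + broccoli with both tight: 1.974 servings and 4.753 servings → $4.97.
canned tuna + broccoli: the both-tight solution has a negative serving — not a feasible corner.
Cheapest feasible corner: $4.97.

$4.97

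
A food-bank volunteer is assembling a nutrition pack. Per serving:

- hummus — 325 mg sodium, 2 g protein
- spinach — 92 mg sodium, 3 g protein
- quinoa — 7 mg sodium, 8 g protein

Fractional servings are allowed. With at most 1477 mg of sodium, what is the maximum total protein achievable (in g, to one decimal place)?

Protein per mg sodium: quinoa 1.143, spinach 0.03261, hummus 0.006154.
With no serving limits, spend the whole sodium allowance on quinoa: 1477 mg / 7 mg × 8 g = 1688.0 g.

1688.0 g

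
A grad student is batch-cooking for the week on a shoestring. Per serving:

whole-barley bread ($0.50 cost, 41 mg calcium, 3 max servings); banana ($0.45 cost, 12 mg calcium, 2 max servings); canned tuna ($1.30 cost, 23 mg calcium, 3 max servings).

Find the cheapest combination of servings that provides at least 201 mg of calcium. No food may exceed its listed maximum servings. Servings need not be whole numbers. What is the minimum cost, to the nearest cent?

Cost per mg of calcium: whole-barley bread $0.0122, banana $0.0375, canned tuna $0.0565.
Take 3 servings of whole-barley bread: +123.0 mg calcium for $1.50 (total $1.50, still need 78.0 mg).
Take 2 servings of banana: +24.0 mg calcium for $0.90 (total $2.40, still need 54.0 mg).
Take 2.348 servings of canned tuna: +54.0 mg calcium for $3.05 (total $5.45, still need 0.0 mg).
Greedy by cheapest-per-mg is optimal for a single linear constraint, so the minimum cost is $5.45.

$5.45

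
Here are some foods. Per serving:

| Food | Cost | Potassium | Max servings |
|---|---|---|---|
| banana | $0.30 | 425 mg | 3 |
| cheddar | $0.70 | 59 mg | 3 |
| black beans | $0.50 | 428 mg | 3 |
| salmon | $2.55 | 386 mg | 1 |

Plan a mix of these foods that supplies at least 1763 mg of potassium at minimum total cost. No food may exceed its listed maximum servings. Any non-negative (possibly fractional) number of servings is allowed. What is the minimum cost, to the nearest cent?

Cost per mg of potassium: banana $0.0007, black beans $0.0012, salmon $0.0066, cheddar $0.0119.
Take 3 servings of banana: +1275.0 mg potassium for $0.90 (total $0.90, still need 488.0 mg).
Take 1.14 servings of black beans: +488.0 mg potassium for $0.57 (total $1.47, still need 0.0 mg).
Greedy by cheapest-per-mg is optimal for a single linear constraint, so the minimum cost is $1.47.

$1.47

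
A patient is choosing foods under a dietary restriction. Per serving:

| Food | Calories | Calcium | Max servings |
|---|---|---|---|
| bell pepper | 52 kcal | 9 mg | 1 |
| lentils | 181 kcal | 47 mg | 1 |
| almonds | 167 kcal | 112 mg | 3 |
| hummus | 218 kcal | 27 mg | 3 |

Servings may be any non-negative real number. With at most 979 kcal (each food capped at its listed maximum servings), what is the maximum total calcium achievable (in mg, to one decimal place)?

422.3 mg

Calcium per kcal: almonds 0.6707, lentils 0.2597, bell pepper 0.1731, hummus 0.1239.
Take 3 servings of almonds: uses 501 kcal, +336.0 mg calcium (running total 336.0 mg).
Take 1 serving of lentils: uses 181 kcal, +47.0 mg calcium (running total 383.0 mg).
Take 1 serving of bell pepper: uses 52 kcal, +9.0 mg calcium (running total 392.0 mg).
Take 1.124 servings of hummus: uses 245 kcal, +30.3 mg calcium (running total 422.3 mg).
Greedy by best ratio exhausts the calories allowance optimally: 422.3 mg.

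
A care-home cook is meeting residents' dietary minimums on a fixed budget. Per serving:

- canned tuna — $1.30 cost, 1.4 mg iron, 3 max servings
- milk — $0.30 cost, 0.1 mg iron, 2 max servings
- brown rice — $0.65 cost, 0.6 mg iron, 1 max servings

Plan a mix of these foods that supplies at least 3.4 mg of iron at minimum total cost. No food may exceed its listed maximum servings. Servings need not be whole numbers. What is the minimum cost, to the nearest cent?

$3.16

Cost per mg of iron: canned tuna $0.9286, brown rice $1.0833, milk $3.0000.
Take 2.429 servings of canned tuna: +3.4 mg iron for $3.16 (total $3.16, still need 0.0 mg).
Filling from the cheapest source first is optimal under one linear minimum: $3.16.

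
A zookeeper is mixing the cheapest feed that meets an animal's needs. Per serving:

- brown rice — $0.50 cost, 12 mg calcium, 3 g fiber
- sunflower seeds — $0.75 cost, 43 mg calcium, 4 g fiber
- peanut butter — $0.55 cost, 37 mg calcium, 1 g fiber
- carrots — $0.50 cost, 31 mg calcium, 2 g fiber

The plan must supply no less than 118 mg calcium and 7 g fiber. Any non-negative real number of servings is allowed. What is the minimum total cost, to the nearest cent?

At the optimum either one food covers both requirements or two foods hit both targets exactly; no other combination can be cheaper.
brown rice only: max(118/12, 7/3) = 9.833 servings → $4.92.
sunflower seeds only: max(118/43, 7/4) = 2.744 servings → $2.06.
peanut butter only: max(118/37, 7/1) = 7 servings → $3.85.
carrots only: max(118/31, 7/2) = 3.806 servings → $1.90.
brown rice + sunflower seeds: intersection lies outside the first quadrant.
brown rice + peanut butter with both tight: 1.424 servings and 2.727 servings → $2.21.
brown rice + carrots: intersection lies outside the first quadrant.
sunflower seeds + peanut butter with both tight: 1.343 servings and 1.629 servings → $1.90.
sunflower seeds + carrots with both targets exact would need a negative amount; discard.
peanut butter + carrots with both tight: 0.4419 servings and 3.279 servings → $1.88.
So the least-cost plan costs $1.88.

$1.88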